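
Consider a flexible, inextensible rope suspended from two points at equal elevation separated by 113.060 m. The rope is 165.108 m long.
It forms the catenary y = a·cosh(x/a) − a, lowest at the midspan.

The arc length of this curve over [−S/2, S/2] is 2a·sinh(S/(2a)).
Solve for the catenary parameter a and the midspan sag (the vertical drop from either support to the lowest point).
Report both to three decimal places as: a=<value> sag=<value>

a=36.151 sag=53.971

seed: a₀ = √(S³/(24(L−S))) = √(113.060³/(24·52.048)) = 34.013853
iter 1: u=1.661970  f(a)=+7.680e+00  f'(a)=-3.994e+00  a ← 34.013853 − (+7.680e+00/-3.994e+00) = 35.936853
iter 2: u=1.573037  f(a)=+6.994e-01  f'(a)=-3.296e+00  a ← 35.936853 − (+6.994e-01/-3.296e+00) = 36.149018
iter 3: u=1.563805  f(a)=+7.084e-03  f'(a)=-3.230e+00  a ← 36.149018 − (+7.084e-03/-3.230e+00) = 36.151211
iter 4: u=1.563710  f(a)=+7.432e-07  f'(a)=-3.229e+00  a ← 36.151211 − (+7.432e-07/-3.229e+00) = 36.151211
iter 5: u=1.563710  f(a)=+0.000e+00  f'(a)=-3.229e+00  a ← 36.151211 − (+0.000e+00/-3.229e+00) = 36.151211
converged: |Δa| < 1e-12 after 5 iterations
sag = a·(cosh(S/(2a)) − 1) = 36.151211·(cosh(1.563710) − 1) = 53.971333
T_max/T_min = cosh(S/(2a)) = 2.492933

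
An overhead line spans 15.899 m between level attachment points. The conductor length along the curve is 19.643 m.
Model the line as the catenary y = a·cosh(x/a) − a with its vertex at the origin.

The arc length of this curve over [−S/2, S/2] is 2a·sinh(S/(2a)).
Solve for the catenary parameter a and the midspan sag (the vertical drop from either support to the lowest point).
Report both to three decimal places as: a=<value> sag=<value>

seed: a₀ = √(S³/(24(L−S))) = √(15.899³/(24·3.744)) = 6.687768
iter 1: u=1.188663  f(a)=+2.736e-01  f'(a)=-1.286e+00  a ← 6.687768 − (+2.736e-01/-1.286e+00) = 6.900491
iter 2: u=1.152019  f(a)=+1.360e-02  f'(a)=-1.161e+00  a ← 6.900491 − (+1.360e-02/-1.161e+00) = 6.912200
iter 3: u=1.150068  f(a)=+3.746e-05  f'(a)=-1.155e+00  a ← 6.912200 − (+3.746e-05/-1.155e+00) = 6.912233
iter 4: u=1.150063  f(a)=+2.861e-10  f'(a)=-1.155e+00  a ← 6.912233 − (+2.861e-10/-1.155e+00) = 6.912233
iter 5: u=1.150063  f(a)=+0.000e+00  f'(a)=-1.155e+00  a ← 6.912233 − (+0.000e+00/-1.155e+00) = 6.912233
converged: |Δa| < 1e-12 after 5 iterations
sag = a·(cosh(S/(2a)) − 1) = 6.912233·(cosh(1.150063) − 1) = 5.097797
T_max/T_min = cosh(S/(2a)) = 1.737504

a=6.912 sag=5.098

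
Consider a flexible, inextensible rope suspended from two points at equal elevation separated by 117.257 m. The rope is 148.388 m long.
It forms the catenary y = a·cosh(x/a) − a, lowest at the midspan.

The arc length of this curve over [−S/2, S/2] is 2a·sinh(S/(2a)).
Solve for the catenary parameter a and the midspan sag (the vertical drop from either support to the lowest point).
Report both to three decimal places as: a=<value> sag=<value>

seed: a₀ = √(S³/(24(L−S))) = √(117.257³/(24·31.131)) = 46.452170
iter 1: u=1.262126  f(a)=+2.576e+00  f'(a)=-1.566e+00  a ← 46.452170 − (+2.576e+00/-1.566e+00) = 48.096532
iter 2: u=1.218976  f(a)=+1.431e-01  f'(a)=-1.397e+00  a ← 48.096532 − (+1.431e-01/-1.397e+00) = 48.198975
iter 3: u=1.216385  f(a)=+4.990e-04  f'(a)=-1.387e+00  a ← 48.198975 − (+4.990e-04/-1.387e+00) = 48.199334
iter 4: u=1.216376  f(a)=+6.117e-09  f'(a)=-1.387e+00  a ← 48.199334 − (+6.117e-09/-1.387e+00) = 48.199334
iter 5: u=1.216376  f(a)=-2.842e-14  f'(a)=-1.387e+00  a ← 48.199334 − (-2.842e-14/-1.387e+00) = 48.199334
converged: |Δa| < 1e-12 after 5 iterations
sag = a·(cosh(S/(2a)) − 1) = 48.199334·(cosh(1.216376) − 1) = 40.276230
T_max/T_min = cosh(S/(2a)) = 1.835618

a=48.199 sag=40.276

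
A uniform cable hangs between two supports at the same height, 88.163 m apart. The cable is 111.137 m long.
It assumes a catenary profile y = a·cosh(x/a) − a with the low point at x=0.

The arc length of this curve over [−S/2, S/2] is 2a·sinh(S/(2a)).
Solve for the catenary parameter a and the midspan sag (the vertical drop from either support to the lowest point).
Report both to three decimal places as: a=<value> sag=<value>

a=36.557 sag=29.958

seed: a₀ = √(S³/(24(L−S))) = √(88.163³/(24·22.974)) = 35.253774
iter 1: u=1.250405  f(a)=+1.864e+00  f'(a)=-1.519e+00  a ← 35.253774 − (+1.864e+00/-1.519e+00) = 36.481245
iter 2: u=1.208333  f(a)=+1.018e-01  f'(a)=-1.357e+00  a ← 36.481245 − (+1.018e-01/-1.357e+00) = 36.556255
iter 3: u=1.205854  f(a)=+3.423e-04  f'(a)=-1.348e+00  a ← 36.556255 − (+3.423e-04/-1.348e+00) = 36.556509
iter 4: u=1.205845  f(a)=+3.898e-09  f'(a)=-1.348e+00  a ← 36.556509 − (+3.898e-09/-1.348e+00) = 36.556509
iter 5: u=1.205845  f(a)=+1.421e-14  f'(a)=-1.348e+00  a ← 36.556509 − (+1.421e-14/-1.348e+00) = 36.556509
converged: |Δa| < 1e-12 after 5 iterations
sag = a·(cosh(S/(2a)) − 1) = 36.556509·(cosh(1.205845) − 1) = 29.958426
T_max/T_min = cosh(S/(2a)) = 1.819510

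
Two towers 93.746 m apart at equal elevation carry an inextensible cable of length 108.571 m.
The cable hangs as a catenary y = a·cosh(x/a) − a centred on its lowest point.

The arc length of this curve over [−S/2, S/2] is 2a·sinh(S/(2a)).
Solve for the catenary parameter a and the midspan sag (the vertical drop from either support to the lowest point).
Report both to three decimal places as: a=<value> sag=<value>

a=49.222 sag=24.056

seed: a₀ = √(S³/(24(L−S))) = √(93.746³/(24·14.825)) = 48.120059
iter 1: u=0.974084  f(a)=+7.194e-01  f'(a)=-6.766e-01  a ← 48.120059 − (+7.194e-01/-6.766e-01) = 49.183283
iter 2: u=0.953027  f(a)=+2.454e-02  f'(a)=-6.312e-01  a ← 49.183283 − (+2.454e-02/-6.312e-01) = 49.222153
iter 3: u=0.952274  f(a)=+3.077e-05  f'(a)=-6.296e-01  a ← 49.222153 − (+3.077e-05/-6.296e-01) = 49.222202
iter 4: u=0.952274  f(a)=+4.852e-11  f'(a)=-6.296e-01  a ← 49.222202 − (+4.852e-11/-6.296e-01) = 49.222202
iter 5: u=0.952274  f(a)=+0.000e+00  f'(a)=-6.296e-01  a ← 49.222202 − (+0.000e+00/-6.296e-01) = 49.222202
converged: |Δa| < 1e-12 after 5 iterations
sag = a·(cosh(S/(2a)) − 1) = 49.222202·(cosh(0.952274) − 1) = 24.056313
T_max/T_min = cosh(S/(2a)) = 1.488729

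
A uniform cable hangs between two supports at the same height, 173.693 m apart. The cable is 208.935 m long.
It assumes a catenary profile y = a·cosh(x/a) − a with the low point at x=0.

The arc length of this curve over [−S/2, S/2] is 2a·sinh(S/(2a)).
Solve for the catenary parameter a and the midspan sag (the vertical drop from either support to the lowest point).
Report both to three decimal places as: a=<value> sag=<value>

seed: a₀ = √(S³/(24(L−S))) = √(173.693³/(24·35.242)) = 78.711390
iter 1: u=1.103354  f(a)=+2.208e+00  f'(a)=-1.009e+00  a ← 78.711390 − (+2.208e+00/-1.009e+00) = 80.899366
iter 2: u=1.073513  f(a)=+9.543e-02  f'(a)=-9.238e-01  a ← 80.899366 − (+9.543e-02/-9.238e-01) = 81.002667
iter 3: u=1.072144  f(a)=+1.960e-04  f'(a)=-9.200e-01  a ← 81.002667 − (+1.960e-04/-9.200e-01) = 81.002880
iter 4: u=1.072141  f(a)=+8.308e-10  f'(a)=-9.200e-01  a ← 81.002880 − (+8.308e-10/-9.200e-01) = 81.002880
iter 5: u=1.072141  f(a)=+5.684e-14  f'(a)=-9.200e-01  a ← 81.002880 − (+5.684e-14/-9.200e-01) = 81.002880
converged: |Δa| < 1e-12 after 5 iterations
sag = a·(cosh(S/(2a)) − 1) = 81.002880·(cosh(1.072141) − 1) = 51.189877
T_max/T_min = cosh(S/(2a)) = 1.631951

a=81.003 sag=51.190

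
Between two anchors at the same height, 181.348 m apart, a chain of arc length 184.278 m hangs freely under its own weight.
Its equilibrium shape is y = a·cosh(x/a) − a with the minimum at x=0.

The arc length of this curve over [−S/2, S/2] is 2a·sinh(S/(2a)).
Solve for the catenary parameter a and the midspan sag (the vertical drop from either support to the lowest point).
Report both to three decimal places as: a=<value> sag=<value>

a=291.929 sag=14.195

seed: a₀ = √(S³/(24(L−S))) = √(181.348³/(24·2.930)) = 291.225718
iter 1: u=0.311353  f(a)=+1.423e-02  f'(a)=-2.032e-02  a ← 291.225718 − (+1.423e-02/-2.032e-02) = 291.926324
iter 2: u=0.310606  f(a)=+5.153e-05  f'(a)=-2.017e-02  a ← 291.926324 − (+5.153e-05/-2.017e-02) = 291.928879
iter 3: u=0.310603  f(a)=+6.808e-10  f'(a)=-2.017e-02  a ← 291.928879 − (+6.808e-10/-2.017e-02) = 291.928879
iter 4: u=0.310603  f(a)=+0.000e+00  f'(a)=-2.017e-02  a ← 291.928879 − (+0.000e+00/-2.017e-02) = 291.928879
converged: |Δa| < 1e-12 after 4 iterations
sag = a·(cosh(S/(2a)) − 1) = 291.928879·(cosh(0.310603) − 1) = 14.195386
T_max/T_min = cosh(S/(2a)) = 1.048626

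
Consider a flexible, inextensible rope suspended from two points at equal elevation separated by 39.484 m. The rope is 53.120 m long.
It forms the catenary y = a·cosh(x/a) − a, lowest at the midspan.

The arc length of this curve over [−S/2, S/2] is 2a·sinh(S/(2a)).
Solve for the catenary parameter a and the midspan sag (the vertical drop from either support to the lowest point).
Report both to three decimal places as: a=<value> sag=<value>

a=14.375 sag=15.825

seed: a₀ = √(S³/(24(L−S))) = √(39.484³/(24·13.636)) = 13.714583
iter 1: u=1.439490  f(a)=+1.485e+00  f'(a)=-2.432e+00  a ← 13.714583 − (+1.485e+00/-2.432e+00) = 14.324924
iter 2: u=1.378157  f(a)=+1.049e-01  f'(a)=-2.100e+00  a ← 14.324924 − (+1.049e-01/-2.100e+00) = 14.374859
iter 3: u=1.373370  f(a)=+6.109e-04  f'(a)=-2.075e+00  a ← 14.374859 − (+6.109e-04/-2.075e+00) = 14.375153
iter 4: u=1.373342  f(a)=+2.101e-08  f'(a)=-2.075e+00  a ← 14.375153 − (+2.101e-08/-2.075e+00) = 14.375153
iter 5: u=1.373342  f(a)=-7.105e-15  f'(a)=-2.075e+00  a ← 14.375153 − (-7.105e-15/-2.075e+00) = 14.375153
converged: |Δa| < 1e-12 after 5 iterations
sag = a·(cosh(S/(2a)) − 1) = 14.375153·(cosh(1.373342) − 1) = 15.825486
T_max/T_min = cosh(S/(2a)) = 2.100892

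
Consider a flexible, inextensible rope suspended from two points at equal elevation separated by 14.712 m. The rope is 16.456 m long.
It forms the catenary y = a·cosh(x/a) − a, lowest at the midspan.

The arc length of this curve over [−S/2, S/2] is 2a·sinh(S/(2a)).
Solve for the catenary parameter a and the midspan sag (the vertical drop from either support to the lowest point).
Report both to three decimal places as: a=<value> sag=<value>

seed: a₀ = √(S³/(24(L−S))) = √(14.712³/(24·1.744)) = 8.722254
iter 1: u=0.843360  f(a)=+6.308e-02  f'(a)=-4.291e-01  a ← 8.722254 − (+6.308e-02/-4.291e-01) = 8.869274
iter 2: u=0.829380  f(a)=+1.630e-03  f'(a)=-4.072e-01  a ← 8.869274 − (+1.630e-03/-4.072e-01) = 8.873278
iter 3: u=0.829006  f(a)=+1.153e-06  f'(a)=-4.066e-01  a ← 8.873278 − (+1.153e-06/-4.066e-01) = 8.873281
iter 4: u=0.829006  f(a)=+5.791e-13  f'(a)=-4.066e-01  a ← 8.873281 − (+5.791e-13/-4.066e-01) = 8.873281
converged: |Δa| < 1e-12 after 4 iterations
sag = a·(cosh(S/(2a)) − 1) = 8.873281·(cosh(0.829006) − 1) = 3.227756
T_max/T_min = cosh(S/(2a)) = 1.363761

a=8.873 sag=3.228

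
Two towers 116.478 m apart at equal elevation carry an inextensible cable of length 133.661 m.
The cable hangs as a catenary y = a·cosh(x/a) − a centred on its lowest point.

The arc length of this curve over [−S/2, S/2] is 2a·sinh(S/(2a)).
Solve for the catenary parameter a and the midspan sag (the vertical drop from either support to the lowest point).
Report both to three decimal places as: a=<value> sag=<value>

a=63.228 sag=28.772

seed: a₀ = √(S³/(24(L−S))) = √(116.478³/(24·17.183)) = 61.902864
iter 1: u=0.940813  f(a)=+7.767e-01  f'(a)=-6.059e-01  a ← 61.902864 − (+7.767e-01/-6.059e-01) = 63.184777
iter 2: u=0.921725  f(a)=+2.478e-02  f'(a)=-5.678e-01  a ← 63.184777 − (+2.478e-02/-5.678e-01) = 63.228425
iter 3: u=0.921089  f(a)=+2.707e-05  f'(a)=-5.665e-01  a ← 63.228425 − (+2.707e-05/-5.665e-01) = 63.228472
iter 4: u=0.921088  f(a)=+3.243e-11  f'(a)=-5.665e-01  a ← 63.228472 − (+3.243e-11/-5.665e-01) = 63.228472
converged: |Δa| < 1e-12 after 4 iterations
sag = a·(cosh(S/(2a)) − 1) = 63.228472·(cosh(0.921088) − 1) = 28.772372
T_max/T_min = cosh(S/(2a)) = 1.455054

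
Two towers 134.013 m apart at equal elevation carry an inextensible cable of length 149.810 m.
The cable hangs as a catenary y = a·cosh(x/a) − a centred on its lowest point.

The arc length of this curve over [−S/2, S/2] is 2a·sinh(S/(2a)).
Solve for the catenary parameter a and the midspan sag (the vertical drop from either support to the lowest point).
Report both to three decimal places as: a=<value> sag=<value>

seed: a₀ = √(S³/(24(L−S))) = √(134.013³/(24·15.797)) = 79.675989
iter 1: u=0.840987  f(a)=+5.681e-01  f'(a)=-4.253e-01  a ← 79.675989 − (+5.681e-01/-4.253e-01) = 81.011840
iter 2: u=0.827120  f(a)=+1.460e-02  f'(a)=-4.037e-01  a ← 81.011840 − (+1.460e-02/-4.037e-01) = 81.048015
iter 3: u=0.826751  f(a)=+1.021e-05  f'(a)=-4.031e-01  a ← 81.048015 − (+1.021e-05/-4.031e-01) = 81.048040
iter 4: u=0.826750  f(a)=+5.031e-12  f'(a)=-4.031e-01  a ← 81.048040 − (+5.031e-12/-4.031e-01) = 81.048040
converged: |Δa| < 1e-12 after 4 iterations
sag = a·(cosh(S/(2a)) − 1) = 81.048040·(cosh(0.826750) − 1) = 29.312930
T_max/T_min = cosh(S/(2a)) = 1.361674

a=81.048 sag=29.313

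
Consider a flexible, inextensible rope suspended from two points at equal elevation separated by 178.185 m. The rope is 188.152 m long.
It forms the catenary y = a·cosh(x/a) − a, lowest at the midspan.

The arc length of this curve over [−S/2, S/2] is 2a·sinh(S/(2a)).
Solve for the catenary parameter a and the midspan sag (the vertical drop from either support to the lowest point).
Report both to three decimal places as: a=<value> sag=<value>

a=155.061 sag=26.307

seed: a₀ = √(S³/(24(L−S))) = √(178.185³/(24·9.967)) = 153.786730
iter 1: u=0.579325  f(a)=+1.686e-01  f'(a)=-1.340e-01  a ← 153.786730 − (+1.686e-01/-1.340e-01) = 155.044698
iter 2: u=0.574625  f(a)=+2.091e-03  f'(a)=-1.307e-01  a ← 155.044698 − (+2.091e-03/-1.307e-01) = 155.060695
iter 3: u=0.574565  f(a)=+3.306e-07  f'(a)=-1.307e-01  a ← 155.060695 − (+3.306e-07/-1.307e-01) = 155.060698
iter 4: u=0.574565  f(a)=+2.842e-14  f'(a)=-1.307e-01  a ← 155.060698 − (+2.842e-14/-1.307e-01) = 155.060698
converged: |Δa| < 1e-12 after 4 iterations
sag = a·(cosh(S/(2a)) − 1) = 155.060698·(cosh(0.574565) − 1) = 26.306647
T_max/T_min = cosh(S/(2a)) = 1.169654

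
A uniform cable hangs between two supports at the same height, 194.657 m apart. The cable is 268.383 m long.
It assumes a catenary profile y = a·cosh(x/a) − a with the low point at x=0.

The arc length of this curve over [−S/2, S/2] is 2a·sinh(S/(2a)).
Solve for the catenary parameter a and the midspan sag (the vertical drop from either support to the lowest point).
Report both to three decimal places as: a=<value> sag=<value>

seed: a₀ = √(S³/(24(L−S))) = √(194.657³/(24·73.726)) = 64.563800
iter 1: u=1.507478  f(a)=+8.845e+00  f'(a)=-2.847e+00  a ← 64.563800 − (+8.845e+00/-2.847e+00) = 67.670826
iter 2: u=1.438264  f(a)=+6.786e-01  f'(a)=-2.425e+00  a ← 67.670826 − (+6.786e-01/-2.425e+00) = 67.950613
iter 3: u=1.432342  f(a)=+4.727e-03  f'(a)=-2.392e+00  a ← 67.950613 − (+4.727e-03/-2.392e+00) = 67.952589
iter 4: u=1.432300  f(a)=+2.329e-07  f'(a)=-2.391e+00  a ← 67.952589 − (+2.329e-07/-2.391e+00) = 67.952590
iter 5: u=1.432300  f(a)=+0.000e+00  f'(a)=-2.391e+00  a ← 67.952590 − (+0.000e+00/-2.391e+00) = 67.952590
converged: |Δa| < 1e-12 after 5 iterations
sag = a·(cosh(S/(2a)) − 1) = 67.952590·(cosh(1.432300) − 1) = 82.463211
T_max/T_min = cosh(S/(2a)) = 2.213540

a=67.953 sag=82.463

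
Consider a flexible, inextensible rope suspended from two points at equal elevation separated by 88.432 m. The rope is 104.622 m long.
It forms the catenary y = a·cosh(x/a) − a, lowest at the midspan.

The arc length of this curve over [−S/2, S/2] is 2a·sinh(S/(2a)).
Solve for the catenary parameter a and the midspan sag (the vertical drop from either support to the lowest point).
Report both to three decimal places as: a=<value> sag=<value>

seed: a₀ = √(S³/(24(L−S))) = √(88.432³/(24·16.190)) = 42.187630
iter 1: u=1.048080  f(a)=+9.128e-01  f'(a)=-8.552e-01  a ← 42.187630 − (+9.128e-01/-8.552e-01) = 43.255002
iter 2: u=1.022217  f(a)=+3.579e-02  f'(a)=-7.893e-01  a ← 43.255002 − (+3.579e-02/-7.893e-01) = 43.300345
iter 3: u=1.021147  f(a)=+5.999e-05  f'(a)=-7.867e-01  a ← 43.300345 − (+5.999e-05/-7.867e-01) = 43.300421
iter 4: u=1.021145  f(a)=+1.692e-10  f'(a)=-7.867e-01  a ← 43.300421 − (+1.692e-10/-7.867e-01) = 43.300421
iter 5: u=1.021145  f(a)=+1.421e-14  f'(a)=-7.867e-01  a ← 43.300421 − (+1.421e-14/-7.867e-01) = 43.300421
converged: |Δa| < 1e-12 after 5 iterations
sag = a·(cosh(S/(2a)) − 1) = 43.300421·(cosh(1.021145) − 1) = 24.606627
T_max/T_min = cosh(S/(2a)) = 1.568277

a=43.300 sag=24.607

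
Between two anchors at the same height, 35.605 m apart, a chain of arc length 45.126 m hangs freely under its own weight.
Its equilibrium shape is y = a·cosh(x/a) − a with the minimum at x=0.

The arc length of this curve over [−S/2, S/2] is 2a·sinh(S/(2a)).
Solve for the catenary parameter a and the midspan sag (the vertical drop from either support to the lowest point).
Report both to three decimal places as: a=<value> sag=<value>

seed: a₀ = √(S³/(24(L−S))) = √(35.605³/(24·9.521)) = 14.054635
iter 1: u=1.266664  f(a)=+7.936e-01  f'(a)=-1.585e+00  a ← 14.054635 − (+7.936e-01/-1.585e+00) = 14.555327
iter 2: u=1.223092  f(a)=+4.438e-02  f'(a)=-1.412e+00  a ← 14.555327 − (+4.438e-02/-1.412e+00) = 14.586752
iter 3: u=1.220457  f(a)=+1.570e-04  f'(a)=-1.402e+00  a ← 14.586752 − (+1.570e-04/-1.402e+00) = 14.586864
iter 4: u=1.220447  f(a)=+1.979e-09  f'(a)=-1.402e+00  a ← 14.586864 − (+1.979e-09/-1.402e+00) = 14.586864
iter 5: u=1.220447  f(a)=+0.000e+00  f'(a)=-1.402e+00  a ← 14.586864 − (+0.000e+00/-1.402e+00) = 14.586864
converged: |Δa| < 1e-12 after 5 iterations
sag = a·(cosh(S/(2a)) − 1) = 14.586864·(cosh(1.220447) − 1) = 12.280692
T_max/T_min = cosh(S/(2a)) = 1.841901

a=14.587 sag=12.281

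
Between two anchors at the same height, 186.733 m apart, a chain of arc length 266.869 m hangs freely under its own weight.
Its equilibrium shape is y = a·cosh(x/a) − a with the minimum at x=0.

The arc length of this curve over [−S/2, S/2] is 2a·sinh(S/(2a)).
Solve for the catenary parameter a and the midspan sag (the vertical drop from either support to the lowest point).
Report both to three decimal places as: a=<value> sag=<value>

a=61.613 sag=85.359

seed: a₀ = √(S³/(24(L−S))) = √(186.733³/(24·80.136)) = 58.185150
iter 1: u=1.604645  f(a)=+1.097e+01  f'(a)=-3.532e+00  a ← 58.185150 − (+1.097e+01/-3.532e+00) = 61.291631
iter 2: u=1.523316  f(a)=+9.400e-01  f'(a)=-2.951e+00  a ← 61.291631 − (+9.400e-01/-2.951e+00) = 61.610204
iter 3: u=1.515439  f(a)=+8.327e-03  f'(a)=-2.899e+00  a ← 61.610204 − (+8.327e-03/-2.899e+00) = 61.613077
iter 4: u=1.515368  f(a)=+6.662e-07  f'(a)=-2.898e+00  a ← 61.613077 − (+6.662e-07/-2.898e+00) = 61.613077
iter 5: u=1.515368  f(a)=+0.000e+00  f'(a)=-2.898e+00  a ← 61.613077 − (+0.000e+00/-2.898e+00) = 61.613077
converged: |Δa| < 1e-12 after 5 iterations
sag = a·(cosh(S/(2a)) − 1) = 61.613077·(cosh(1.515368) − 1) = 85.359496
T_max/T_min = cosh(S/(2a)) = 2.385412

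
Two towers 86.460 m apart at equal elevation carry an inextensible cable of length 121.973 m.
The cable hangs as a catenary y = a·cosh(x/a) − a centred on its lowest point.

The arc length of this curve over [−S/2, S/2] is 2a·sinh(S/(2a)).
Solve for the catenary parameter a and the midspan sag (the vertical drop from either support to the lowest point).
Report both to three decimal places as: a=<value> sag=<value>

seed: a₀ = √(S³/(24(L−S))) = √(86.460³/(24·35.513)) = 27.537439
iter 1: u=1.569863  f(a)=+4.642e+00  f'(a)=-3.273e+00  a ← 27.537439 − (+4.642e+00/-3.273e+00) = 28.955443
iter 2: u=1.492984  f(a)=+3.826e-01  f'(a)=-2.754e+00  a ← 28.955443 − (+3.826e-01/-2.754e+00) = 29.094374
iter 3: u=1.485854  f(a)=+3.116e-03  f'(a)=-2.709e+00  a ← 29.094374 − (+3.116e-03/-2.709e+00) = 29.095525
iter 4: u=1.485796  f(a)=+2.104e-07  f'(a)=-2.709e+00  a ← 29.095525 − (+2.104e-07/-2.709e+00) = 29.095525
iter 5: u=1.485796  f(a)=+0.000e+00  f'(a)=-2.709e+00  a ← 29.095525 − (+0.000e+00/-2.709e+00) = 29.095525
converged: |Δa| < 1e-12 after 5 iterations
sag = a·(cosh(S/(2a)) − 1) = 29.095525·(cosh(1.485796) − 1) = 38.475939
T_max/T_min = cosh(S/(2a)) = 2.322401

a=29.096 sag=38.476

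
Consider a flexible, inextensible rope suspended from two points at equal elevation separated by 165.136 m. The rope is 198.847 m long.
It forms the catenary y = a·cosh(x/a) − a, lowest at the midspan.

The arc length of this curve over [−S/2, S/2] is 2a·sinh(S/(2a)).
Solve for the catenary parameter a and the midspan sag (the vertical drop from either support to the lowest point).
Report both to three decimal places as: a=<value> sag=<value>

seed: a₀ = √(S³/(24(L−S))) = √(165.136³/(24·33.711)) = 74.605561
iter 1: u=1.106727  f(a)=+2.126e+00  f'(a)=-1.019e+00  a ← 74.605561 − (+2.126e+00/-1.019e+00) = 76.690975
iter 2: u=1.076633  f(a)=+9.239e-02  f'(a)=-9.325e-01  a ← 76.690975 − (+9.239e-02/-9.325e-01) = 76.790055
iter 3: u=1.075243  f(a)=+1.921e-04  f'(a)=-9.286e-01  a ← 76.790055 − (+1.921e-04/-9.286e-01) = 76.790261
iter 4: u=1.075241  f(a)=+8.341e-10  f'(a)=-9.286e-01  a ← 76.790261 − (+8.341e-10/-9.286e-01) = 76.790261
iter 5: u=1.075241  f(a)=-2.842e-14  f'(a)=-9.286e-01  a ← 76.790261 − (-2.842e-14/-9.286e-01) = 76.790261
converged: |Δa| < 1e-12 after 5 iterations
sag = a·(cosh(S/(2a)) − 1) = 76.790261·(cosh(1.075241) − 1) = 48.835280
T_max/T_min = cosh(S/(2a)) = 1.635957

a=76.790 sag=48.835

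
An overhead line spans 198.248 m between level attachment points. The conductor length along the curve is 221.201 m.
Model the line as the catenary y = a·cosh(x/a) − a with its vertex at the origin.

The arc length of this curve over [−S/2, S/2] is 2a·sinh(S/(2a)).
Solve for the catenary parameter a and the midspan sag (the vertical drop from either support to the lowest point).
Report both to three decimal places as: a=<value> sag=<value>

seed: a₀ = √(S³/(24(L−S))) = √(198.248³/(24·22.953)) = 118.929029
iter 1: u=0.833472  f(a)=+8.106e-01  f'(a)=-4.135e-01  a ← 118.929029 − (+8.106e-01/-4.135e-01) = 120.889348
iter 2: u=0.819956  f(a)=+2.048e-02  f'(a)=-3.928e-01  a ← 120.889348 − (+2.048e-02/-3.928e-01) = 120.941471
iter 3: u=0.819603  f(a)=+1.382e-05  f'(a)=-3.923e-01  a ← 120.941471 − (+1.382e-05/-3.923e-01) = 120.941507
iter 4: u=0.819603  f(a)=+6.281e-12  f'(a)=-3.923e-01  a ← 120.941507 − (+6.281e-12/-3.923e-01) = 120.941507
converged: |Δa| < 1e-12 after 4 iterations
sag = a·(cosh(S/(2a)) − 1) = 120.941507·(cosh(0.819603) − 1) = 42.946622
T_max/T_min = cosh(S/(2a)) = 1.355102

a=120.942 sag=42.947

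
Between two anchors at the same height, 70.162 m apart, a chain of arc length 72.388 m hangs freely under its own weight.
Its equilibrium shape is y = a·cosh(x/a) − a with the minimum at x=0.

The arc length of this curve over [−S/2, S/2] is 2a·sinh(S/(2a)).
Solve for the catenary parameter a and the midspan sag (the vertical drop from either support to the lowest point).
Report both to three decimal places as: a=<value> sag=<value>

seed: a₀ = √(S³/(24(L−S))) = √(70.162³/(24·2.226)) = 80.405312
iter 1: u=0.436302  f(a)=+2.128e-02  f'(a)=-5.643e-02  a ← 80.405312 − (+2.128e-02/-5.643e-02) = 80.782470
iter 2: u=0.434265  f(a)=+1.507e-04  f'(a)=-5.563e-02  a ← 80.782470 − (+1.507e-04/-5.563e-02) = 80.785178
iter 3: u=0.434250  f(a)=+7.673e-09  f'(a)=-5.563e-02  a ← 80.785178 − (+7.673e-09/-5.563e-02) = 80.785178
iter 4: u=0.434250  f(a)=+0.000e+00  f'(a)=-5.563e-02  a ← 80.785178 − (+0.000e+00/-5.563e-02) = 80.785178
converged: |Δa| < 1e-12 after 4 iterations
sag = a·(cosh(S/(2a)) − 1) = 80.785178·(cosh(0.434250) − 1) = 7.737421
T_max/T_min = cosh(S/(2a)) = 1.095778

a=80.785 sag=7.737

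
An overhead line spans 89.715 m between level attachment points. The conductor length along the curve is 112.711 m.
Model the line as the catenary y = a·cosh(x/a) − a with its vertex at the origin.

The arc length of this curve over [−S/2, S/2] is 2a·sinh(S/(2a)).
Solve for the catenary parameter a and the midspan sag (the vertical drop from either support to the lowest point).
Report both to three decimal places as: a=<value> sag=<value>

a=37.487 sag=30.198

seed: a₀ = √(S³/(24(L−S))) = √(89.715³/(24·22.996)) = 36.171442
iter 1: u=1.240136  f(a)=+1.834e+00  f'(a)=-1.478e+00  a ← 36.171442 − (+1.834e+00/-1.478e+00) = 37.412544
iter 2: u=1.198996  f(a)=+9.865e-02  f'(a)=-1.323e+00  a ← 37.412544 − (+9.865e-02/-1.323e+00) = 37.487105
iter 3: u=1.196611  f(a)=+3.211e-04  f'(a)=-1.314e+00  a ← 37.487105 − (+3.211e-04/-1.314e+00) = 37.487349
iter 4: u=1.196604  f(a)=+3.427e-09  f'(a)=-1.314e+00  a ← 37.487349 − (+3.427e-09/-1.314e+00) = 37.487349
iter 5: u=1.196604  f(a)=+0.000e+00  f'(a)=-1.314e+00  a ← 37.487349 − (+0.000e+00/-1.314e+00) = 37.487349
converged: |Δa| < 1e-12 after 5 iterations
sag = a·(cosh(S/(2a)) − 1) = 37.487349·(cosh(1.196604) − 1) = 30.197536
T_max/T_min = cosh(S/(2a)) = 1.805539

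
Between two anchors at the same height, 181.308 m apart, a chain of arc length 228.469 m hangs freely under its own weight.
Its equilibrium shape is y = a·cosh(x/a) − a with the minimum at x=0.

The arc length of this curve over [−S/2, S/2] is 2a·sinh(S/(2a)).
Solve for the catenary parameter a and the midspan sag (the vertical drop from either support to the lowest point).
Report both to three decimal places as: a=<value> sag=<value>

seed: a₀ = √(S³/(24(L−S))) = √(181.308³/(24·47.161)) = 72.565188
iter 1: u=1.249277  f(a)=+3.820e+00  f'(a)=-1.514e+00  a ← 72.565188 − (+3.820e+00/-1.514e+00) = 75.087729
iter 2: u=1.207308  f(a)=+2.082e-01  f'(a)=-1.353e+00  a ← 75.087729 − (+2.082e-01/-1.353e+00) = 75.241592
iter 3: u=1.204839  f(a)=+6.977e-04  f'(a)=-1.344e+00  a ← 75.241592 − (+6.977e-04/-1.344e+00) = 75.242111
iter 4: u=1.204831  f(a)=+7.889e-09  f'(a)=-1.344e+00  a ← 75.242111 − (+7.889e-09/-1.344e+00) = 75.242111
iter 5: u=1.204831  f(a)=+2.842e-14  f'(a)=-1.344e+00  a ← 75.242111 − (+2.842e-14/-1.344e+00) = 75.242111
converged: |Δa| < 1e-12 after 5 iterations
sag = a·(cosh(S/(2a)) − 1) = 75.242111·(cosh(1.204831) − 1) = 61.545667
T_max/T_min = cosh(S/(2a)) = 1.817968

a=75.242 sag=61.546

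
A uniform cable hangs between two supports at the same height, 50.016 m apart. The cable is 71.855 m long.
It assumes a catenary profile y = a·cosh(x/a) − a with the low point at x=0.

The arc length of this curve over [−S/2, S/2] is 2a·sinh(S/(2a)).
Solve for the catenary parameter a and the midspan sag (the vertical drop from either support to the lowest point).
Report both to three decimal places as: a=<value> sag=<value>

a=16.375 sag=23.108

seed: a₀ = √(S³/(24(L−S))) = √(50.016³/(24·21.839)) = 15.450461
iter 1: u=1.618592  f(a)=+3.046e+00  f'(a)=-3.640e+00  a ← 15.450461 − (+3.046e+00/-3.640e+00) = 16.287146
iter 2: u=1.535444  f(a)=+2.649e-01  f'(a)=-3.032e+00  a ← 16.287146 − (+2.649e-01/-3.032e+00) = 16.374510
iter 3: u=1.527252  f(a)=+2.426e-03  f'(a)=-2.977e+00  a ← 16.374510 − (+2.426e-03/-2.977e+00) = 16.375325
iter 4: u=1.527176  f(a)=+2.075e-07  f'(a)=-2.976e+00  a ← 16.375325 − (+2.075e-07/-2.976e+00) = 16.375325
iter 5: u=1.527176  f(a)=-1.421e-14  f'(a)=-2.976e+00  a ← 16.375325 − (-1.421e-14/-2.976e+00) = 16.375325
converged: |Δa| < 1e-12 after 5 iterations
sag = a·(cosh(S/(2a)) − 1) = 16.375325·(cosh(1.527176) − 1) = 23.108045
T_max/T_min = cosh(S/(2a)) = 2.411150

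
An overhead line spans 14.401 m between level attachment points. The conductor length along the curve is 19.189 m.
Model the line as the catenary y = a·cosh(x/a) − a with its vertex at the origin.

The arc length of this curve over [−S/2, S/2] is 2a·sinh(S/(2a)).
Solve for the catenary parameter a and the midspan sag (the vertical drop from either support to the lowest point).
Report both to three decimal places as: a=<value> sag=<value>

a=5.335 sag=5.643

seed: a₀ = √(S³/(24(L−S))) = √(14.401³/(24·4.788)) = 5.098076
iter 1: u=1.412396  f(a)=+5.009e-01  f'(a)=-2.281e+00  a ← 5.098076 − (+5.009e-01/-2.281e+00) = 5.317692
iter 2: u=1.354065  f(a)=+3.418e-02  f'(a)=-1.979e+00  a ← 5.317692 − (+3.418e-02/-1.979e+00) = 5.334964
iter 3: u=1.349681  f(a)=+1.850e-04  f'(a)=-1.958e+00  a ← 5.334964 − (+1.850e-04/-1.958e+00) = 5.335059
iter 4: u=1.349657  f(a)=+5.484e-09  f'(a)=-1.958e+00  a ← 5.335059 − (+5.484e-09/-1.958e+00) = 5.335059
iter 5: u=1.349657  f(a)=+3.553e-15  f'(a)=-1.958e+00  a ← 5.335059 − (+3.553e-15/-1.958e+00) = 5.335059
converged: |Δa| < 1e-12 after 5 iterations
sag = a·(cosh(S/(2a)) − 1) = 5.335059·(cosh(1.349657) − 1) = 5.642978
T_max/T_min = cosh(S/(2a)) = 2.057716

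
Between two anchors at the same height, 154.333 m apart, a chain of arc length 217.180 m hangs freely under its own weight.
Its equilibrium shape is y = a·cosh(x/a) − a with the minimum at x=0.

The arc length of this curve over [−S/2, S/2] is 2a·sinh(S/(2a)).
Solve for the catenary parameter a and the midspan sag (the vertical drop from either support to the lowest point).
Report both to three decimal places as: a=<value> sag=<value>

a=52.138 sag=68.320

seed: a₀ = √(S³/(24(L−S))) = √(154.333³/(24·62.847)) = 49.367405
iter 1: u=1.563106  f(a)=+8.140e+00  f'(a)=-3.225e+00  a ← 49.367405 − (+8.140e+00/-3.225e+00) = 51.891397
iter 2: u=1.487077  f(a)=+6.659e-01  f'(a)=-2.717e+00  a ← 51.891397 − (+6.659e-01/-2.717e+00) = 52.136480
iter 3: u=1.480086  f(a)=+5.334e-03  f'(a)=-2.674e+00  a ← 52.136480 − (+5.334e-03/-2.674e+00) = 52.138475
iter 4: u=1.480030  f(a)=+3.483e-07  f'(a)=-2.673e+00  a ← 52.138475 − (+3.483e-07/-2.673e+00) = 52.138475
iter 5: u=1.480030  f(a)=+0.000e+00  f'(a)=-2.673e+00  a ← 52.138475 − (+0.000e+00/-2.673e+00) = 52.138475
converged: |Δa| < 1e-12 after 5 iterations
sag = a·(cosh(S/(2a)) − 1) = 52.138475·(cosh(1.480030) − 1) = 68.319852
T_max/T_min = cosh(S/(2a)) = 2.310354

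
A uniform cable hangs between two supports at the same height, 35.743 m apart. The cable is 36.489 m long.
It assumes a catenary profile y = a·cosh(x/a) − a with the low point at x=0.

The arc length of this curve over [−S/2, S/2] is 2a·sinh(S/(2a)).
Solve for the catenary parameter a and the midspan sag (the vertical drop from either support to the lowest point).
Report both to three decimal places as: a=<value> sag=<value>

seed: a₀ = √(S³/(24(L−S))) = √(35.743³/(24·0.746)) = 50.502336
iter 1: u=0.353875  f(a)=+4.685e-03  f'(a)=-2.991e-02  a ← 50.502336 − (+4.685e-03/-2.991e-02) = 50.658945
iter 2: u=0.352781  f(a)=+2.188e-05  f'(a)=-2.964e-02  a ← 50.658945 − (+2.188e-05/-2.964e-02) = 50.659683
iter 3: u=0.352776  f(a)=+4.823e-10  f'(a)=-2.963e-02  a ← 50.659683 − (+4.823e-10/-2.963e-02) = 50.659683
iter 4: u=0.352776  f(a)=+0.000e+00  f'(a)=-2.963e-02  a ← 50.659683 − (+0.000e+00/-2.963e-02) = 50.659683
converged: |Δa| < 1e-12 after 4 iterations
sag = a·(cosh(S/(2a)) − 1) = 50.659683·(cosh(0.352776) − 1) = 3.185143
T_max/T_min = cosh(S/(2a)) = 1.062873

a=50.660 sag=3.185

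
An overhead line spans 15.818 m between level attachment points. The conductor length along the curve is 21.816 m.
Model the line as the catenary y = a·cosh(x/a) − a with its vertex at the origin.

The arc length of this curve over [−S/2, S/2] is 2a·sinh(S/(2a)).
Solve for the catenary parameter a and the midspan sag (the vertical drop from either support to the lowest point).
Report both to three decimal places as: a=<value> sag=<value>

a=5.519 sag=6.706

seed: a₀ = √(S³/(24(L−S))) = √(15.818³/(24·5.998)) = 5.243467
iter 1: u=1.508353  f(a)=+7.205e-01  f'(a)=-2.852e+00  a ← 5.243467 − (+7.205e-01/-2.852e+00) = 5.496046
iter 2: u=1.439034  f(a)=+5.533e-02  f'(a)=-2.430e+00  a ← 5.496046 − (+5.533e-02/-2.430e+00) = 5.518818
iter 3: u=1.433097  f(a)=+3.863e-04  f'(a)=-2.396e+00  a ← 5.518818 − (+3.863e-04/-2.396e+00) = 5.518980
iter 4: u=1.433055  f(a)=+1.912e-08  f'(a)=-2.396e+00  a ← 5.518980 − (+1.912e-08/-2.396e+00) = 5.518980
iter 5: u=1.433055  f(a)=+0.000e+00  f'(a)=-2.396e+00  a ← 5.518980 − (+0.000e+00/-2.396e+00) = 5.518980
converged: |Δa| < 1e-12 after 5 iterations
sag = a·(cosh(S/(2a)) − 1) = 5.518980·(cosh(1.433055) − 1) = 6.705733
T_max/T_min = cosh(S/(2a)) = 2.215031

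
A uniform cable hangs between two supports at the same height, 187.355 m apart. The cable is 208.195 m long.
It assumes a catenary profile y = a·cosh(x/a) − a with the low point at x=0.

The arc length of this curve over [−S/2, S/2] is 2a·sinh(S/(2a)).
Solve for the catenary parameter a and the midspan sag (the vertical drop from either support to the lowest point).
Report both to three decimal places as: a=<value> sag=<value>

a=116.534 sag=39.724

seed: a₀ = √(S³/(24(L−S))) = √(187.355³/(24·20.840)) = 114.668321
iter 1: u=0.816943  f(a)=+7.066e-01  f'(a)=-3.883e-01  a ← 114.668321 − (+7.066e-01/-3.883e-01) = 116.487870
iter 2: u=0.804182  f(a)=+1.717e-02  f'(a)=-3.697e-01  a ← 116.487870 − (+1.717e-02/-3.697e-01) = 116.534316
iter 3: u=0.803862  f(a)=+1.070e-05  f'(a)=-3.692e-01  a ← 116.534316 − (+1.070e-05/-3.692e-01) = 116.534345
iter 4: u=0.803862  f(a)=+4.150e-12  f'(a)=-3.692e-01  a ← 116.534345 − (+4.150e-12/-3.692e-01) = 116.534345
converged: |Δa| < 1e-12 after 4 iterations
sag = a·(cosh(S/(2a)) − 1) = 116.534345·(cosh(0.803862) − 1) = 39.723593
T_max/T_min = cosh(S/(2a)) = 1.340875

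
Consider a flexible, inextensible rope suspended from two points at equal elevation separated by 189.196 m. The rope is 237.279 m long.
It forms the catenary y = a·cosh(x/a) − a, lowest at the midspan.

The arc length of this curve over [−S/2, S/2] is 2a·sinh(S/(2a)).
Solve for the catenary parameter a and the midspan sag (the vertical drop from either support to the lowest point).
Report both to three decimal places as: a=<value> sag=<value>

a=79.371 sag=63.370

seed: a₀ = √(S³/(24(L−S))) = √(189.196³/(24·48.083)) = 76.606660
iter 1: u=1.234853  f(a)=+3.802e+00  f'(a)=-1.457e+00  a ← 76.606660 − (+3.802e+00/-1.457e+00) = 79.215269
iter 2: u=1.194189  f(a)=+2.028e-01  f'(a)=-1.306e+00  a ← 79.215269 − (+2.028e-01/-1.306e+00) = 79.370609
iter 3: u=1.191852  f(a)=+6.493e-04  f'(a)=-1.297e+00  a ← 79.370609 − (+6.493e-04/-1.297e+00) = 79.371109
iter 4: u=1.191844  f(a)=+6.700e-09  f'(a)=-1.297e+00  a ← 79.371109 − (+6.700e-09/-1.297e+00) = 79.371109
iter 5: u=1.191844  f(a)=-2.842e-14  f'(a)=-1.297e+00  a ← 79.371109 − (-2.842e-14/-1.297e+00) = 79.371109
converged: |Δa| < 1e-12 after 5 iterations
sag = a·(cosh(S/(2a)) − 1) = 79.371109·(cosh(1.191844) − 1) = 63.370279
T_max/T_min = cosh(S/(2a)) = 1.798405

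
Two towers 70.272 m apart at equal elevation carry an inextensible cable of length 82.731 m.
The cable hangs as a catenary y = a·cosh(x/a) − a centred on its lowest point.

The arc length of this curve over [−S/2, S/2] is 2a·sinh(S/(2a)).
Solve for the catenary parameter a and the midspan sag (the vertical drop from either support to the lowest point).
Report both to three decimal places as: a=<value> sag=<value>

a=34.938 sag=19.208

seed: a₀ = √(S³/(24(L−S))) = √(70.272³/(24·12.459)) = 34.066401
iter 1: u=1.031397  f(a)=+6.797e-01  f'(a)=-8.123e-01  a ← 34.066401 − (+6.797e-01/-8.123e-01) = 34.903203
iter 2: u=1.006670  f(a)=+2.585e-02  f'(a)=-7.516e-01  a ← 34.903203 − (+2.585e-02/-7.516e-01) = 34.937599
iter 3: u=1.005679  f(a)=+4.067e-05  f'(a)=-7.492e-01  a ← 34.937599 − (+4.067e-05/-7.492e-01) = 34.937654
iter 4: u=1.005677  f(a)=+1.010e-10  f'(a)=-7.492e-01  a ← 34.937654 − (+1.010e-10/-7.492e-01) = 34.937654
iter 5: u=1.005677  f(a)=+1.421e-14  f'(a)=-7.492e-01  a ← 34.937654 − (+1.421e-14/-7.492e-01) = 34.937654
converged: |Δa| < 1e-12 after 5 iterations
sag = a·(cosh(S/(2a)) − 1) = 34.937654·(cosh(1.005677) − 1) = 19.207930
T_max/T_min = cosh(S/(2a)) = 1.549777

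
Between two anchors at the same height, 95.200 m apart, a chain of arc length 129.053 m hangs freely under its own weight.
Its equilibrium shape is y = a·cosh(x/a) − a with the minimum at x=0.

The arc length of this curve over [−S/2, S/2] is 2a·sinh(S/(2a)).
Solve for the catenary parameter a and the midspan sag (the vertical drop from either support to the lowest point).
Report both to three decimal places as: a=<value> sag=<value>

seed: a₀ = √(S³/(24(L−S))) = √(95.200³/(24·33.853)) = 32.587513
iter 1: u=1.460682  f(a)=+3.800e+00  f'(a)=-2.556e+00  a ← 32.587513 − (+3.800e+00/-2.556e+00) = 34.074319
iter 2: u=1.396946  f(a)=+2.756e-01  f'(a)=-2.198e+00  a ← 34.074319 − (+2.756e-01/-2.198e+00) = 34.199711
iter 3: u=1.391825  f(a)=+1.699e-03  f'(a)=-2.171e+00  a ← 34.199711 − (+1.699e-03/-2.171e+00) = 34.200494
iter 4: u=1.391793  f(a)=+6.550e-08  f'(a)=-2.170e+00  a ← 34.200494 − (+6.550e-08/-2.170e+00) = 34.200494
iter 5: u=1.391793  f(a)=+0.000e+00  f'(a)=-2.170e+00  a ← 34.200494 − (+0.000e+00/-2.170e+00) = 34.200494
converged: |Δa| < 1e-12 after 5 iterations
sag = a·(cosh(S/(2a)) − 1) = 34.200494·(cosh(1.391793) − 1) = 38.829247
T_max/T_min = cosh(S/(2a)) = 2.135342

a=34.200 sag=38.829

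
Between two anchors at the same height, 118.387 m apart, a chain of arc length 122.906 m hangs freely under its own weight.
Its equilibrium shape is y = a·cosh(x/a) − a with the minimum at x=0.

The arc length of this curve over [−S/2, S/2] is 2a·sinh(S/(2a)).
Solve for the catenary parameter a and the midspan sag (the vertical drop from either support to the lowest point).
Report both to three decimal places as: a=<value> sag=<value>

seed: a₀ = √(S³/(24(L−S))) = √(118.387³/(24·4.519)) = 123.688474
iter 1: u=0.478569  f(a)=+5.203e-02  f'(a)=-7.476e-02  a ← 123.688474 − (+5.203e-02/-7.476e-02) = 124.384481
iter 2: u=0.475891  f(a)=+4.425e-04  f'(a)=-7.349e-02  a ← 124.384481 − (+4.425e-04/-7.349e-02) = 124.390502
iter 3: u=0.475868  f(a)=+3.260e-08  f'(a)=-7.348e-02  a ← 124.390502 − (+3.260e-08/-7.348e-02) = 124.390503
iter 4: u=0.475868  f(a)=+1.421e-14  f'(a)=-7.348e-02  a ← 124.390503 − (+1.421e-14/-7.348e-02) = 124.390503
converged: |Δa| < 1e-12 after 4 iterations
sag = a·(cosh(S/(2a)) − 1) = 124.390503·(cosh(0.475868) − 1) = 14.351951
T_max/T_min = cosh(S/(2a)) = 1.115378

a=124.391 sag=14.352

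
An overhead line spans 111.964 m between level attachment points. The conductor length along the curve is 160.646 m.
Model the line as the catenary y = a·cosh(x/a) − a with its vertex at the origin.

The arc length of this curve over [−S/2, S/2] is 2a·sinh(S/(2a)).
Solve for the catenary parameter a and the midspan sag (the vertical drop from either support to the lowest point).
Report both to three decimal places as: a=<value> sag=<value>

seed: a₀ = √(S³/(24(L−S))) = √(111.964³/(24·48.682)) = 34.659938
iter 1: u=1.615179  f(a)=+6.759e+00  f'(a)=-3.614e+00  a ← 34.659938 − (+6.759e+00/-3.614e+00) = 36.530391
iter 2: u=1.532477  f(a)=+5.857e-01  f'(a)=-3.012e+00  a ← 36.530391 − (+5.857e-01/-3.012e+00) = 36.724840
iter 3: u=1.524363  f(a)=+5.320e-03  f'(a)=-2.958e+00  a ← 36.724840 − (+5.320e-03/-2.958e+00) = 36.726638
iter 4: u=1.524289  f(a)=+4.477e-07  f'(a)=-2.957e+00  a ← 36.726638 − (+4.477e-07/-2.957e+00) = 36.726639
iter 5: u=1.524289  f(a)=+0.000e+00  f'(a)=-2.957e+00  a ← 36.726639 − (+0.000e+00/-2.957e+00) = 36.726639
converged: |Δa| < 1e-12 after 5 iterations
sag = a·(cosh(S/(2a)) − 1) = 36.726639·(cosh(1.524289) − 1) = 51.594538
T_max/T_min = cosh(S/(2a)) = 2.404826

a=36.727 sag=51.595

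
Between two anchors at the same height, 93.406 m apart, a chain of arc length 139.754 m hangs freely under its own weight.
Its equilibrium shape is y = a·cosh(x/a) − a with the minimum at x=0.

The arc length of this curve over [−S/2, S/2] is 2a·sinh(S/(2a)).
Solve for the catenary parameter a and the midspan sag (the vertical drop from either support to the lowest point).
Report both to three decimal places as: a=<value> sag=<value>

a=28.888 sag=46.725

seed: a₀ = √(S³/(24(L−S))) = √(93.406³/(24·46.348)) = 27.067057
iter 1: u=1.725455  f(a)=+7.409e+00  f'(a)=-4.559e+00  a ← 27.067057 − (+7.409e+00/-4.559e+00) = 28.692285
iter 2: u=1.627720  f(a)=+7.198e-01  f'(a)=-3.713e+00  a ← 28.692285 − (+7.198e-01/-3.713e+00) = 28.886166
iter 3: u=1.616795  f(a)=+8.407e-03  f'(a)=-3.626e+00  a ← 28.886166 − (+8.407e-03/-3.626e+00) = 28.888484
iter 4: u=1.616665  f(a)=+1.176e-06  f'(a)=-3.625e+00  a ← 28.888484 − (+1.176e-06/-3.625e+00) = 28.888485
iter 5: u=1.616665  f(a)=+2.842e-14  f'(a)=-3.625e+00  a ← 28.888485 − (+2.842e-14/-3.625e+00) = 28.888485
converged: |Δa| < 1e-12 after 5 iterations
sag = a·(cosh(S/(2a)) − 1) = 28.888485·(cosh(1.616665) − 1) = 46.724607
T_max/T_min = cosh(S/(2a)) = 2.617413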